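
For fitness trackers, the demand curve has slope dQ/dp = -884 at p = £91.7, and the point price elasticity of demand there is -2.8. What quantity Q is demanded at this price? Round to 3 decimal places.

Ed = (dQ/dp)·(p/Q) ⇒ Q = (dQ/dp)·p/Ed = (-884)·91.7/(-2.8) = 28951

28951.000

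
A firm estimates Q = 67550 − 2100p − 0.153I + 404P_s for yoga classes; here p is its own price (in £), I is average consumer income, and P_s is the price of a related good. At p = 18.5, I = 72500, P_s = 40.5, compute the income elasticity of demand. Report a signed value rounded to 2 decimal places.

At the given values, Q = 67550 − 2100(18.5) − 0.153(72500) + 404(40.5) = 33969.5.
∂Q/∂I = -0.153.
E = (-0.153) × (72500/33969.5) = -0.3265…

-0.33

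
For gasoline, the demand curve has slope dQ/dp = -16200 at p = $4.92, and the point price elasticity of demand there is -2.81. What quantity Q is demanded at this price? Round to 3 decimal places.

28364.413

Ed = (dQ/dp)·(p/Q) ⇒ Q = (dQ/dp)·p/Ed = (-16200)·4.92/(-2.81) = 28364.41281…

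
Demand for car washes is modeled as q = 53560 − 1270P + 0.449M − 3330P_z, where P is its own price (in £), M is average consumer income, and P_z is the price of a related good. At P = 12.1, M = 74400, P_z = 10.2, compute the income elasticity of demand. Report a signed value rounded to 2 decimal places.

0.89

At the given values, q = 53560 − 1270(12.1) + 0.449(74400) − 3330(10.2) = 37632.6.
∂q/∂M = 0.449.
E = (0.449) × (74400/37632.6) = 0.8876…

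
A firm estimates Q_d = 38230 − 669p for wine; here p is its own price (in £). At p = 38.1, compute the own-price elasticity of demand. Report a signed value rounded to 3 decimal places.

-2.001

At the given values, Q_d = 38230 − 669(38.1) = 12741.1.
∂Q_d/∂p = −669.
E = (-669) × (38.1/12741.1) = -2.00052…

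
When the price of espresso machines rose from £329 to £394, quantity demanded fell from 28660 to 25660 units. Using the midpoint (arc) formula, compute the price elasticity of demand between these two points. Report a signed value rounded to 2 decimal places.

-0.61

%ΔQ = (25660 − 28660) / [(28660 + 25660)/2] = -3000/27160 = -0.110456…
%ΔP = (394 − 329) / [(329 + 394)/2] = 65/361.5 = 0.179806…
Arc Ed = %ΔQ / %ΔP = (-3000/27160) / (65/361.5) = -0.6143…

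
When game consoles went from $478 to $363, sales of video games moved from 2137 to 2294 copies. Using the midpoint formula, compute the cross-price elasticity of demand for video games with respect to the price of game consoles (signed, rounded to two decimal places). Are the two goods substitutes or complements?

%ΔQ_{video games} = (2294 − 2137)/avg = 157/2215.5 = 0.070864…
%ΔP_{game consoles} = (363 − 478)/avg = -115/420.5 = -0.273483…
E_cross = (157/2215.5) / (-115/420.5) = -0.2591…
E_cross < 0 ⇒ the goods are complements.

-0.26; complements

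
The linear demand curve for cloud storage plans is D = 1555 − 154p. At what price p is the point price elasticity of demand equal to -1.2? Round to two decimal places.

Ed = −154p/(1555 − 154p). Set this equal to -1.2:
154p = 1.2·(1555 − 154p) ⇒ 154p(1 + 1.2) = 1.2·1555
p = 1.2·1555 / (154·2.2) = 5.5076…

5.51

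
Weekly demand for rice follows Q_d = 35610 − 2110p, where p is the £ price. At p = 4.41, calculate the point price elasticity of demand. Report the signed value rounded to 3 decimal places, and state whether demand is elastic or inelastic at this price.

-0.354; inelastic

dQ_d/dp = −2110. At p = 4.41, Q_d = 35610 − 2110(4.41) = 26304.9.
Ed = (dQ_d/dp)·(p/Q_d) = −2110 × (4.41/26304.9) = -0.35374…
|Ed| = 0.354 < 1, so demand is inelastic.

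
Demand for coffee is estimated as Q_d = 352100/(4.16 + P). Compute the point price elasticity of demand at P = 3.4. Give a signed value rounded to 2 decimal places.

dQ_d/dP = −352100/(4.16 + P)² = -6160.59. At P = 3.4, Q_d = 46574.1.
Ed = (dQ_d/dP)·(P/Q_d) = (-6160.59) × (3.4/46574.1) = -0.4497…

-0.45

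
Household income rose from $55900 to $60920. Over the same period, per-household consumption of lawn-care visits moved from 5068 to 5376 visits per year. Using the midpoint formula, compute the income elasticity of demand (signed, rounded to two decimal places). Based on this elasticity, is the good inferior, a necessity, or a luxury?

0.69; necessity

%ΔQ = (5376 − 5068)/[( 5068 + 5376)/2] = 308/5222 = 0.058981…
%ΔIncome = (60920 − 55900)/[( 55900 + 60920)/2] = 5020/58410 = 0.085944…
E_income = (308/5222) / (5020/58410) = 0.6862…
0 < E_income < 1 ⇒ normal good, necessity.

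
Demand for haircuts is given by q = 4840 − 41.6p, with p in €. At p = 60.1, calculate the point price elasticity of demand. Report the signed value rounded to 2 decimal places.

-1.07

dq/dp = −41.6. At p = 60.1, q = 4840 − 41.6(60.1) = 2339.84.
Ed = (dq/dp)·(p/q) = −41.6 × (60.1/2339.84) = -1.0685…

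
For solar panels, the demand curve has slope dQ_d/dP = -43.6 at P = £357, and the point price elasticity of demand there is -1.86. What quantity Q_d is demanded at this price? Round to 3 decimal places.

Ed = (dQ_d/dP)·(P/Q_d) ⇒ Q_d = (dQ_d/dP)·P/Ed = (-43.6)·357/(-1.86) = 8368.38709…

8368.387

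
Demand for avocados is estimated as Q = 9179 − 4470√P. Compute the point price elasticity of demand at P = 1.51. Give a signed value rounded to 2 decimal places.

dQ/dP = −4470/(2√P) = -1818.82. At P = 1.51, Q = 3686.17.
Ed = (dQ/dP)·(P/Q) = (-1818.82) × (1.51/3686.17) = -0.7450…

-0.75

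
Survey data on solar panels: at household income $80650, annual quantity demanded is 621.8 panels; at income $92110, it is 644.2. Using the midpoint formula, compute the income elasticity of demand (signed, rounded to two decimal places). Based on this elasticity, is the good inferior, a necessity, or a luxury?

0.27; necessity

%ΔQ = (644.2 − 621.8)/[( 621.8 + 644.2)/2] = 22.4/633 = 0.035387…
%ΔIncome = (92110 − 80650)/[( 80650 + 92110)/2] = 11460/86380 = 0.132669…
E_income = (22.4/633) / (11460/86380) = 0.2667…
0 < E_income < 1 ⇒ normal good, necessity.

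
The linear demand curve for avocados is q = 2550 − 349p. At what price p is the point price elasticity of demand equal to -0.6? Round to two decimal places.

2.74

Ed = −349p/(2550 − 349p). Set this equal to -0.6:
349p = 0.6·(2550 − 349p) ⇒ 349p(1 + 0.6) = 0.6·2550
p = 0.6·2550 / (349·1.6) = 2.7399…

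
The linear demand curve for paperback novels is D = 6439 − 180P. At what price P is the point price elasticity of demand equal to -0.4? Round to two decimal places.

10.22

Ed = −180P/(6439 − 180P). Set this equal to -0.4:
180P = 0.4·(6439 − 180P) ⇒ 180P(1 + 0.4) = 0.4·6439
P = 0.4·6439 / (180·1.4) = 10.2206…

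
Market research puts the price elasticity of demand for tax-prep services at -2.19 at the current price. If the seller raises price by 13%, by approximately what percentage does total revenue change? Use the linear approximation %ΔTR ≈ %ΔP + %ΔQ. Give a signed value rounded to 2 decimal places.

-15.47%

%ΔQ ≈ Ed × %ΔP = (-2.19) × (+13%) = -28.4700%
%ΔTR ≈ %ΔP + %ΔQ = (+13%) + (-28.4700%) = -15.4700%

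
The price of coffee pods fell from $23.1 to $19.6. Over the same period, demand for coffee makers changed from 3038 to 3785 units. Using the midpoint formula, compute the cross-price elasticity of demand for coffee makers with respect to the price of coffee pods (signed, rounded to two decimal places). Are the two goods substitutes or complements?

%ΔQ_{coffee makers} = (3785 − 3038)/avg = 747/3411.5 = 0.218965…
%ΔP_{coffee pods} = (19.6 − 23.1)/avg = -3.5/21.35 = -0.163934…
E_cross = (747/3411.5) / (-3.5/21.35) = -1.3356…
E_cross < 0 ⇒ the goods are complements.

-1.34; complements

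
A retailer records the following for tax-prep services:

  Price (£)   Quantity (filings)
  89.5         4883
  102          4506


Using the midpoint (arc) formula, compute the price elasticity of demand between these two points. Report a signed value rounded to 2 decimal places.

%ΔQ = (4506 − 4883) / [(4883 + 4506)/2] = -377/4694.5 = -0.080306…
%ΔP = (102 − 89.5) / [(89.5 + 102)/2] = 12.5/95.75 = 0.130548…
Arc Ed = %ΔQ / %ΔP = (-377/4694.5) / (12.5/95.75) = -0.6151…

-0.62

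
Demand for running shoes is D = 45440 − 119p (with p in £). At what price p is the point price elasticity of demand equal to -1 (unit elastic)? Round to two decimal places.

Ed = −119p/(45440 − 119p). Set this equal to -1:
119p = 1·(45440 − 119p) ⇒ 119p(1 + 1) = 1·45440
p = 1·45440 / (119·2) = 190.9243…

190.92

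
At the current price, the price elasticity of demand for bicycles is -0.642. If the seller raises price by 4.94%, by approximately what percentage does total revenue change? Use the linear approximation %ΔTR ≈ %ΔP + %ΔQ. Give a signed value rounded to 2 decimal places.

+1.77%

%ΔQ ≈ Ed × %ΔP = (-0.642) × (+4.94%) = -3.1715%
%ΔTR ≈ %ΔP + %ΔQ = (+4.94%) + (-3.1715%) = +1.7685%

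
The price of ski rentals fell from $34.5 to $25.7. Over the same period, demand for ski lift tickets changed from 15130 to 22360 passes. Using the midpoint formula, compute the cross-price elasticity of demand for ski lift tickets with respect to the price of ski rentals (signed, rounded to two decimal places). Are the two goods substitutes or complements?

%ΔQ_{ski lift tickets} = (22360 − 15130)/avg = 7230/18745 = 0.385702…
%ΔP_{ski rentals} = (25.7 − 34.5)/avg = -8.8/30.1 = -0.292358…
E_cross = (7230/18745) / (-8.8/30.1) = -1.3192…
E_cross < 0 ⇒ the goods are complements.

-1.32; complements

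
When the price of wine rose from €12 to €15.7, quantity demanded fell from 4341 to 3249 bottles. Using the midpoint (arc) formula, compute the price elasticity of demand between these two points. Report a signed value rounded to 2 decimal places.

-1.08

%ΔQ = (3249 − 4341) / [(4341 + 3249)/2] = -1092/3795 = -0.287747…
%ΔP = (15.7 − 12) / [(12 + 15.7)/2] = 3.7/13.85 = 0.267148…
Arc Ed = %ΔQ / %ΔP = (-1092/3795) / (3.7/13.85) = -1.0771…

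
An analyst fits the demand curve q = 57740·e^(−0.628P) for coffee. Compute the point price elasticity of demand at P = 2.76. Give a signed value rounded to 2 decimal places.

dq/dP = −0.628·q = -6407.41. At P = 2.76, q = 10202.9.
Ed = (dq/dP)·(P/q) = (-6407.41) × (2.76/10202.9) = -1.7332…

-1.73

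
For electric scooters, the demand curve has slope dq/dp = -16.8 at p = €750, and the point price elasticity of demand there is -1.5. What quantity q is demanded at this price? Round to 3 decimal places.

Ed = (dq/dp)·(p/q) ⇒ q = (dq/dp)·p/Ed = (-16.8)·750/(-1.5) = 8400

8400.000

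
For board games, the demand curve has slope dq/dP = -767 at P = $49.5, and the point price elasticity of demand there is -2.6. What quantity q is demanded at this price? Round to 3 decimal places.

Ed = (dq/dP)·(P/q) ⇒ q = (dq/dP)·P/Ed = (-767)·49.5/(-2.6) = 14602.5

14602.500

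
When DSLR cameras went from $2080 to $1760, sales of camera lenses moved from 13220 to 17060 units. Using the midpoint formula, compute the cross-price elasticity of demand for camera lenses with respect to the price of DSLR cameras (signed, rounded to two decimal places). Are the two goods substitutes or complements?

-1.52; complements

%ΔQ_{camera lenses} = (17060 − 13220)/avg = 3840/15140 = 0.253632…
%ΔP_{DSLR cameras} = (1760 − 2080)/avg = -320/1920 = -0.166666…
E_cross = (3840/15140) / (-320/1920) = -1.5217…
E_cross < 0 ⇒ the goods are complements.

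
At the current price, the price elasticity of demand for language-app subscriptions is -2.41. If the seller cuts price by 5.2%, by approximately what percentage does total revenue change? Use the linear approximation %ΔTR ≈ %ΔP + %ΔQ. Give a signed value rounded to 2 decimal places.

%ΔQ ≈ Ed × %ΔP = (-2.41) × (-5.2%) = +12.5320%
%ΔTR ≈ %ΔP + %ΔQ = (-5.2%) + (+12.5320%) = +7.3320%

+7.33%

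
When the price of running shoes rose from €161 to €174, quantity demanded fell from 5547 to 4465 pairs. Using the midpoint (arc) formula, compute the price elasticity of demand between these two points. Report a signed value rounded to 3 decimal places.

-2.785

%ΔQ = (4465 − 5547) / [(5547 + 4465)/2] = -1082/5006 = -0.216140…
%ΔP = (174 − 161) / [(161 + 174)/2] = 13/167.5 = 0.077611…
Arc Ed = %ΔQ / %ΔP = (-1082/5006) / (13/167.5) = -2.78488…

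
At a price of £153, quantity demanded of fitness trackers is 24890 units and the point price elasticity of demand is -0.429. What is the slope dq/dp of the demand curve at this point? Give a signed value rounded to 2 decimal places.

-69.79

Ed = (dq/dp)·(p/q) ⇒ dq/dp = Ed·q/p = (-0.429)·24890/153 = -69.7896…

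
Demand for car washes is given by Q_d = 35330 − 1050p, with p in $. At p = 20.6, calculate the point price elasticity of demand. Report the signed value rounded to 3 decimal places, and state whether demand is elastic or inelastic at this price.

dQ_d/dp = −1050. At p = 20.6, Q_d = 35330 − 1050(20.6) = 13700.
Ed = (dQ_d/dp)·(p/Q_d) = −1050 × (20.6/13700) = -1.57883…
|Ed| = 1.579 > 1, so demand is elastic.

-1.579; elastic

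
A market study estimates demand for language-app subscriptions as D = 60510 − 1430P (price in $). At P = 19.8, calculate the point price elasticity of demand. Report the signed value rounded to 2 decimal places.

dD/dP = −1430. At P = 19.8, D = 60510 − 1430(19.8) = 32196.
Ed = (dD/dP)·(P/D) = −1430 × (19.8/32196) = -0.8794…

-0.88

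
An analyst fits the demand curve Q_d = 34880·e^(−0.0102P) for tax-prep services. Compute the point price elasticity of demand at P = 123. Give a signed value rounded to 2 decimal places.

-1.25

dQ_d/dP = −0.0102·Q_d = -101.464. At P = 123, Q_d = 9947.42.
Ed = (dQ_d/dP)·(P/Q_d) = (-101.464) × (123/9947.42) = -1.2546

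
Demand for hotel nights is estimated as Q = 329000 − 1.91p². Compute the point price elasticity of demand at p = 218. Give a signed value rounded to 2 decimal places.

-0.76

dQ/dp = −2·1.91·p = -832.76. At p = 218, Q = 238229.16.
Ed = (dQ/dp)·(p/Q) = (-832.76) × (218/238229.16) = -0.7620…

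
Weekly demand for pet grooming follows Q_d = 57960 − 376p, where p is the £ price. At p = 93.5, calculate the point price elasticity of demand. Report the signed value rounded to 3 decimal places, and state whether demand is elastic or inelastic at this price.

dQ_d/dp = −376. At p = 93.5, Q_d = 57960 − 376(93.5) = 22804.
Ed = (dQ_d/dp)·(p/Q_d) = −376 × (93.5/22804) = -1.54165…
|Ed| = 1.542 > 1, so demand is elastic.

-1.542; elastic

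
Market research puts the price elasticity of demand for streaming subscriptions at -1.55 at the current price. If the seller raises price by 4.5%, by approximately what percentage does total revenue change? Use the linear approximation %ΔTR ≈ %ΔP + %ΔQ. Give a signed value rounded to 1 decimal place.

-2.5%

%ΔQ ≈ Ed × %ΔP = (-1.55) × (+4.5%) = -6.9750%
%ΔTR ≈ %ΔP + %ΔQ = (+4.5%) + (-6.9750%) = -2.4750%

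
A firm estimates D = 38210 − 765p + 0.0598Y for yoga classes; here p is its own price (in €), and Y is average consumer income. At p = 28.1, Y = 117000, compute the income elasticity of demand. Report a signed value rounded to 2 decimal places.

At the given values, D = 38210 − 765(28.1) + 0.0598(117000) = 23710.1.
∂D/∂Y = 0.0598.
E = (0.0598) × (117000/23710.1) = 0.2950…

0.30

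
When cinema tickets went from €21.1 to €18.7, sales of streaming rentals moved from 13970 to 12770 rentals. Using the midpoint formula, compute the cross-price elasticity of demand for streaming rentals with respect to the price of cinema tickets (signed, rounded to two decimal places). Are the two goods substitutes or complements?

%ΔQ_{streaming rentals} = (12770 − 13970)/avg = -1200/13370 = -0.089753…
%ΔP_{cinema tickets} = (18.7 − 21.1)/avg = -2.4/19.9 = -0.120603…
E_cross = (-1200/13370) / (-2.4/19.9) = 0.7442…
E_cross > 0 ⇒ the goods are substitutes.

0.74; substitutes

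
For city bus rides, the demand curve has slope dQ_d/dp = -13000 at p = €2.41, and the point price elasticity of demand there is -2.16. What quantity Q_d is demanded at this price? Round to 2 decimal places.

Ed = (dQ_d/dp)·(p/Q_d) ⇒ Q_d = (dQ_d/dp)·p/Ed = (-13000)·2.41/(-2.16) = 14504.6296…

14504.63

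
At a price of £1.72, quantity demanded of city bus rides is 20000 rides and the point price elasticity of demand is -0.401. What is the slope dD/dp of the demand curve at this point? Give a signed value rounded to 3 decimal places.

-4662.791

Ed = (dD/dp)·(p/D) ⇒ dD/dp = Ed·D/p = (-0.401)·20000/1.72 = -4662.79069…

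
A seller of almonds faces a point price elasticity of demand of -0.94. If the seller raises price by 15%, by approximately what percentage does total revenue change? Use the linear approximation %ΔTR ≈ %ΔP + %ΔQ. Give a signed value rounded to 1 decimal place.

+0.9%

%ΔQ ≈ Ed × %ΔP = (-0.94) × (+15%) = -14.1000%
%ΔTR ≈ %ΔP + %ΔQ = (+15%) + (-14.1000%) = +0.9000%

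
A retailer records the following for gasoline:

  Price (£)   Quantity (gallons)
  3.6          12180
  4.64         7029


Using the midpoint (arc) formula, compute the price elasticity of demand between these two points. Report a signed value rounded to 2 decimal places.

-2.12

%ΔQ = (7029 − 12180) / [(12180 + 7029)/2] = -5151/9604.5 = -0.536311…
%ΔP = (4.64 − 3.6) / [(3.6 + 4.64)/2] = 1.04/4.12 = 0.252427…
Arc Ed = %ΔQ / %ΔP = (-5151/9604.5) / (1.04/4.12) = -2.1246…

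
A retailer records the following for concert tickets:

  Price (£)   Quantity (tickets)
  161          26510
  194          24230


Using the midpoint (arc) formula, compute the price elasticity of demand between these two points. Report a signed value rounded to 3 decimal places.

%ΔQ = (24230 − 26510) / [(26510 + 24230)/2] = -2280/25370 = -0.089869…
%ΔP = (194 − 161) / [(161 + 194)/2] = 33/177.5 = 0.185915…
Arc Ed = %ΔQ / %ΔP = (-2280/25370) / (33/177.5) = -0.48339…

-0.483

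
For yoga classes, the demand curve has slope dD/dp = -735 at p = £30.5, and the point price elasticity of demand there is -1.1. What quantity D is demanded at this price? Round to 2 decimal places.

20379.55

Ed = (dD/dp)·(p/D) ⇒ D = (dD/dp)·p/Ed = (-735)·30.5/(-1.1) = 20379.5454…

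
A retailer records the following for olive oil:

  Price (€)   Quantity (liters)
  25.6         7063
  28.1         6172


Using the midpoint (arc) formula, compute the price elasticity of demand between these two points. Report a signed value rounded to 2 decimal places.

-1.45

%ΔQ = (6172 − 7063) / [(7063 + 6172)/2] = -891/6617.5 = -0.134642…
%ΔP = (28.1 − 25.6) / [(25.6 + 28.1)/2] = 2.5/26.85 = 0.093109…
Arc Ed = %ΔQ / %ΔP = (-891/6617.5) / (2.5/26.85) = -1.4460…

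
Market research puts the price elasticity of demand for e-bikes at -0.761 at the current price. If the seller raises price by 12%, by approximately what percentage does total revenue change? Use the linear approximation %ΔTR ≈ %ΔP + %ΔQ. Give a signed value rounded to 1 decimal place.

+2.9%

%ΔQ ≈ Ed × %ΔP = (-0.761) × (+12%) = -9.1320%
%ΔTR ≈ %ΔP + %ΔQ = (+12%) + (-9.1320%) = +2.8680%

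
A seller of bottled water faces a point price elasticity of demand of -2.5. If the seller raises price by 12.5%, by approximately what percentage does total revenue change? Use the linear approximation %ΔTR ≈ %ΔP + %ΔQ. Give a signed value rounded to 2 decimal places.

-18.75%

%ΔQ ≈ Ed × %ΔP = (-2.5) × (+12.5%) = -31.2500%
%ΔTR ≈ %ΔP + %ΔQ = (+12.5%) + (-31.2500%) = -18.7500%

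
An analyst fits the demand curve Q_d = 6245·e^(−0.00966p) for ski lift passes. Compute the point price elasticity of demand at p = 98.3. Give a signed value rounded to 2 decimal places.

dQ_d/dp = −0.00966·Q_d = -23.3407. At p = 98.3, Q_d = 2416.22.
Ed = (dQ_d/dp)·(p/Q_d) = (-23.3407) × (98.3/2416.22) = -0.9495…

-0.95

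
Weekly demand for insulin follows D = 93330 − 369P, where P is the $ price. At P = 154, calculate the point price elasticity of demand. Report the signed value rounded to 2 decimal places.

-1.56

dD/dP = −369. At P = 154, D = 93330 − 369(154) = 36504.
Ed = (dD/dP)·(P/D) = −369 × (154/36504) = -1.5567…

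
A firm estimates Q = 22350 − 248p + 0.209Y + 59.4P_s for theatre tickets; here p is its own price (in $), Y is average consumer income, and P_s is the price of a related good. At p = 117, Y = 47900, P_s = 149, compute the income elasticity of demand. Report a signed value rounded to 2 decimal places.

0.82

At the given values, Q = 22350 − 248(117) + 0.209(47900) + 59.4(149) = 12195.7.
∂Q/∂Y = 0.209.
E = (0.209) × (47900/12195.7) = 0.8208…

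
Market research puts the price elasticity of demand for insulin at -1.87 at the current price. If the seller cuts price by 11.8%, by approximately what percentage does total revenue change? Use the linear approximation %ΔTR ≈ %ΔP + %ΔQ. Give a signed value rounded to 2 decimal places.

+10.27%

%ΔQ ≈ Ed × %ΔP = (-1.87) × (-11.8%) = +22.0660%
%ΔTR ≈ %ΔP + %ΔQ = (-11.8%) + (+22.0660%) = +10.2660%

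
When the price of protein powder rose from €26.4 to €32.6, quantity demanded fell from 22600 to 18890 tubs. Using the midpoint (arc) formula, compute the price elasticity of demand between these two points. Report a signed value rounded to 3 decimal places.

%ΔQ = (18890 − 22600) / [(22600 + 18890)/2] = -3710/20745 = -0.178838…
%ΔP = (32.6 − 26.4) / [(26.4 + 32.6)/2] = 6.2/29.5 = 0.210169…
Arc Ed = %ΔQ / %ΔP = (-3710/20745) / (6.2/29.5) = -0.85092…

-0.851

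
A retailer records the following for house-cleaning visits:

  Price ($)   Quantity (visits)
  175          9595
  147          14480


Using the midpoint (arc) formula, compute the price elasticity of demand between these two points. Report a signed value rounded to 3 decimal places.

-2.333

%ΔQ = (14480 − 9595) / [(9595 + 14480)/2] = 4885/12037.5 = 0.405815…
%ΔP = (147 − 175) / [(175 + 147)/2] = -28/161 = -0.173913…
Arc Ed = %ΔQ / %ΔP = (4885/12037.5) / (-28/161) = -2.33343…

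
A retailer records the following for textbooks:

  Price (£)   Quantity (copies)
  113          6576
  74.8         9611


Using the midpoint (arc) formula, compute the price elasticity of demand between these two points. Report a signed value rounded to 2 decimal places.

-0.92

%ΔQ = (9611 − 6576) / [(6576 + 9611)/2] = 3035/8093.5 = 0.374992…
%ΔP = (74.8 − 113) / [(113 + 74.8)/2] = -38.2/93.9 = -0.406815…
Arc Ed = %ΔQ / %ΔP = (3035/8093.5) / (-38.2/93.9) = -0.9217…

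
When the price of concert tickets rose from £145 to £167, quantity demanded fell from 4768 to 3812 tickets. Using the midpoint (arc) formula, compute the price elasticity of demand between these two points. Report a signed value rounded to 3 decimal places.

-1.580

%ΔQ = (3812 − 4768) / [(4768 + 3812)/2] = -956/4290 = -0.222843…
%ΔP = (167 − 145) / [(145 + 167)/2] = 22/156 = 0.141025…
Arc Ed = %ΔQ / %ΔP = (-956/4290) / (22/156) = -1.58016…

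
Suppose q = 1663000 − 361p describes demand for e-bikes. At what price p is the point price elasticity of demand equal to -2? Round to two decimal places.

Ed = −361p/(1663000 − 361p). Set this equal to -2:
361p = 2·(1663000 − 361p) ⇒ 361p(1 + 2) = 2·1663000
p = 2·1663000 / (361·3) = 3071.0987…

3071.10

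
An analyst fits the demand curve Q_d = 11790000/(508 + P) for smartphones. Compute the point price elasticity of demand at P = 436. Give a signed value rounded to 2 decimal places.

dQ_d/dP = −11790000/(508 + P)² = -13.2303. At P = 436, Q_d = 12489.4.
Ed = (dQ_d/dP)·(P/Q_d) = (-13.2303) × (436/12489.4) = -0.4618…

-0.46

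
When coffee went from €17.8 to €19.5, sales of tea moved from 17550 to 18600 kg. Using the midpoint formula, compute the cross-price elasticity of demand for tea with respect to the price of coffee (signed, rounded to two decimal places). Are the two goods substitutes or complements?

0.64; substitutes

%ΔQ_{tea} = (18600 − 17550)/avg = 1050/18075 = 0.058091…
%ΔP_{coffee} = (19.5 − 17.8)/avg = 1.7/18.65 = 0.091152…
E_cross = (1050/18075) / (1.7/18.65) = 0.6372…
E_cross > 0 ⇒ the goods are substitutes.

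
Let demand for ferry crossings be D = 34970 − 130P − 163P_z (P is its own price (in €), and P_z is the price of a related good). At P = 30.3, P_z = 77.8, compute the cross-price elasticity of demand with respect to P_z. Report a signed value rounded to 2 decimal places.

-0.69

At the given values, D = 34970 − 130(30.3) − 163(77.8) = 18349.6.
∂D/∂P_z = -163.
E = (-163) × (77.8/18349.6) = -0.6910…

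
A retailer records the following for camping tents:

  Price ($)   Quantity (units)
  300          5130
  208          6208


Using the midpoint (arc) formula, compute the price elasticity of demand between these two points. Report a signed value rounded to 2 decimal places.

-0.52

%ΔQ = (6208 − 5130) / [(5130 + 6208)/2] = 1078/5669 = 0.190156…
%ΔP = (208 − 300) / [(300 + 208)/2] = -92/254 = -0.362204…
Arc Ed = %ΔQ / %ΔP = (1078/5669) / (-92/254) = -0.5249…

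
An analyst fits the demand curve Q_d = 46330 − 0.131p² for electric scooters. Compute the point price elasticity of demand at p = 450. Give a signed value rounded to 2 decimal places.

-2.68

dQ_d/dp = −2·0.131·p = -117.9. At p = 450, Q_d = 19802.5.
Ed = (dQ_d/dp)·(p/Q_d) = (-117.9) × (450/19802.5) = -2.6792…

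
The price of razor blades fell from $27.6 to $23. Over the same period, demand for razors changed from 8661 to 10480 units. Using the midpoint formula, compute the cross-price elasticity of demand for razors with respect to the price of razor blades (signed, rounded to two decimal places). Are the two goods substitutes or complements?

%ΔQ_{razors} = (10480 − 8661)/avg = 1819/9570.5 = 0.190063…
%ΔP_{razor blades} = (23 − 27.6)/avg = -4.6/25.3 = -0.181818…
E_cross = (1819/9570.5) / (-4.6/25.3) = -1.0453…
E_cross < 0 ⇒ the goods are complements.

-1.05; complements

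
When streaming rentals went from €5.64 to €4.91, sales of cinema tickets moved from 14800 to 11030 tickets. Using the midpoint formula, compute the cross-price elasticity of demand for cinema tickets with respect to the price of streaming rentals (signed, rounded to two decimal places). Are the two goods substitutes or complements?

2.11; substitutes

%ΔQ_{cinema tickets} = (11030 − 14800)/avg = -3770/12915 = -0.291908…
%ΔP_{streaming rentals} = (4.91 − 5.64)/avg = -0.73/5.275 = -0.138388…
E_cross = (-3770/12915) / (-0.73/5.275) = 2.1093…
E_cross > 0 ⇒ the goods are substitutes.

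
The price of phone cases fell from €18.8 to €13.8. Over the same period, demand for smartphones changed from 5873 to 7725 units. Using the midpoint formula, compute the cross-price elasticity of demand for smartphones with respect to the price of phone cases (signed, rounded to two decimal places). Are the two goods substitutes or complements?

-0.89; complements

%ΔQ_{smartphones} = (7725 − 5873)/avg = 1852/6799 = 0.272392…
%ΔP_{phone cases} = (13.8 − 18.8)/avg = -5/16.3 = -0.306748…
E_cross = (1852/6799) / (-5/16.3) = -0.8880…
E_cross < 0 ⇒ the goods are complements.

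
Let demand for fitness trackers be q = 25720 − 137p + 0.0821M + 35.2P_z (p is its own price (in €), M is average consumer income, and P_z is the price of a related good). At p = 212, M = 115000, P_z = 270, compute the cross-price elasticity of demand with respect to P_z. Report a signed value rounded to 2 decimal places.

0.61

At the given values, q = 25720 − 137(212) + 0.0821(115000) + 35.2(270) = 15621.5.
∂q/∂P_z = 35.2.
E = (35.2) × (270/15621.5) = 0.6083…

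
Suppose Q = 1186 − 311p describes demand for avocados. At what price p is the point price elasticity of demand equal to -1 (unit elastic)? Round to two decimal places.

1.91

Ed = −311p/(1186 − 311p). Set this equal to -1:
311p = 1·(1186 − 311p) ⇒ 311p(1 + 1) = 1·1186
p = 1·1186 / (311·2) = 1.9067…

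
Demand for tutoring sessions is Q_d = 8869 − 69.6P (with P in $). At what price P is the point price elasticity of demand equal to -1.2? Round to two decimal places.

69.51

Ed = −69.6P/(8869 − 69.6P). Set this equal to -1.2:
69.6P = 1.2·(8869 − 69.6P) ⇒ 69.6P(1 + 1.2) = 1.2·8869
P = 1.2·8869 / (69.6·2.2) = 69.5062…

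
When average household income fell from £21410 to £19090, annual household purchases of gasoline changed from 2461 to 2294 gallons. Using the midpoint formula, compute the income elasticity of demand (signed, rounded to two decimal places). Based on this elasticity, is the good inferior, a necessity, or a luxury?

%ΔQ = (2294 − 2461)/[( 2461 + 2294)/2] = -167/2377.5 = -0.070241…
%ΔIncome = (19090 − 21410)/[( 21410 + 19090)/2] = -2320/20250 = -0.114567…
E_income = (-167/2377.5) / (-2320/20250) = 0.6131…
0 < E_income < 1 ⇒ normal good, necessity.

0.61; necessity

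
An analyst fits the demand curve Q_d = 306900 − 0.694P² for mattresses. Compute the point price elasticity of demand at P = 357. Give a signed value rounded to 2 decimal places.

-0.81

dQ_d/dP = −2·0.694·P = -495.516. At P = 357, Q_d = 218450.394.
Ed = (dQ_d/dP)·(P/Q_d) = (-495.516) × (357/218450.394) = -0.8097…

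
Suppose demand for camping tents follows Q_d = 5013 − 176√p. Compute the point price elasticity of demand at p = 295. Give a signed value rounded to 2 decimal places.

-0.76

dQ_d/dp = −176/(2√p) = -5.12356. At p = 295, Q_d = 1990.1.
Ed = (dQ_d/dp)·(p/Q_d) = (-5.12356) × (295/1990.1) = -0.7594…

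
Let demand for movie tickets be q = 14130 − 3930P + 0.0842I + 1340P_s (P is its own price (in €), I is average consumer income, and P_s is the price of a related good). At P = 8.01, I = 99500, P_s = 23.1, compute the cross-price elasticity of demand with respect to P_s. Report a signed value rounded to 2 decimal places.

1.41

At the given values, q = 14130 − 3930(8.01) + 0.0842(99500) + 1340(23.1) = 21982.6.
∂q/∂P_s = 1340.
E = (1340) × (23.1/21982.6) = 1.4081…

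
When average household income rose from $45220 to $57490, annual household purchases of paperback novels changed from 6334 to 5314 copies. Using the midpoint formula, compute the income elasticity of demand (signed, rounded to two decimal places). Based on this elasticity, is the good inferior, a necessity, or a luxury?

%ΔQ = (5314 − 6334)/[( 6334 + 5314)/2] = -1020/5824 = -0.175137…
%ΔIncome = (57490 − 45220)/[( 45220 + 57490)/2] = 12270/51355 = 0.238925…
E_income = (-1020/5824) / (12270/51355) = -0.7330…
E_income < 0 ⇒ inferior good.

-0.73; inferior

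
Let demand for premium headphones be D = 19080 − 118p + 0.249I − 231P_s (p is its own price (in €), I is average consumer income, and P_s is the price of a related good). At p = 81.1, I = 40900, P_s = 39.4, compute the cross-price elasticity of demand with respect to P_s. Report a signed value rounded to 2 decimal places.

-0.86

At the given values, D = 19080 − 118(81.1) + 0.249(40900) − 231(39.4) = 10592.9.
∂D/∂P_s = -231.
E = (-231) × (39.4/10592.9) = -0.8591…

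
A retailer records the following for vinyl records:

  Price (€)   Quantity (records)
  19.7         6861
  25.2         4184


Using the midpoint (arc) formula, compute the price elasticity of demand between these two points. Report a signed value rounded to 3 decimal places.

%ΔQ = (4184 − 6861) / [(6861 + 4184)/2] = -2677/5522.5 = -0.484744…
%ΔP = (25.2 − 19.7) / [(19.7 + 25.2)/2] = 5.5/22.45 = 0.244988…
Arc Ed = %ΔQ / %ΔP = (-2677/5522.5) / (5.5/22.45) = -1.97863…

-1.979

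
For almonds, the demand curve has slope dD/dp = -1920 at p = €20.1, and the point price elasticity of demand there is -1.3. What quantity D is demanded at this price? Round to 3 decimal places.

29686.154

Ed = (dD/dp)·(p/D) ⇒ D = (dD/dp)·p/Ed = (-1920)·20.1/(-1.3) = 29686.15384…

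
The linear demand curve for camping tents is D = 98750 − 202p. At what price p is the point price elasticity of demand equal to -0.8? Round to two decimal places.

Ed = −202p/(98750 − 202p). Set this equal to -0.8:
202p = 0.8·(98750 − 202p) ⇒ 202p(1 + 0.8) = 0.8·98750
p = 0.8·98750 / (202·1.8) = 217.2717…

217.27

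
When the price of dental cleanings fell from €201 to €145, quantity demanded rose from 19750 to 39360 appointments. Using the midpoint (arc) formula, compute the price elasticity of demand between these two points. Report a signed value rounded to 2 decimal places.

%ΔQ = (39360 − 19750) / [(19750 + 39360)/2] = 19610/29555 = 0.663508…
%ΔP = (145 − 201) / [(201 + 145)/2] = -56/173 = -0.323699…
Arc Ed = %ΔQ / %ΔP = (19610/29555) / (-56/173) = -2.0497…

-2.05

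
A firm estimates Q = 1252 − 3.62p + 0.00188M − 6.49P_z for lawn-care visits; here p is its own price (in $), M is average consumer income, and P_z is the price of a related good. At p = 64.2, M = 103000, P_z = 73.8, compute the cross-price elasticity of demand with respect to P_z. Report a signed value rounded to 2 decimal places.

-0.65

At the given values, Q = 1252 − 3.62(64.2) + 0.00188(103000) − 6.49(73.8) = 734.274.
∂Q/∂P_z = -6.49.
E = (-6.49) × (73.8/734.274) = -0.6522…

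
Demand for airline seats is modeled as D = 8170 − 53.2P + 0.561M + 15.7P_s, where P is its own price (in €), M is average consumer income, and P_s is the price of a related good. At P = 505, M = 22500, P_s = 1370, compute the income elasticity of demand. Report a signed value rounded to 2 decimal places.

At the given values, D = 8170 − 53.2(505) + 0.561(22500) + 15.7(1370) = 15435.5.
∂D/∂M = 0.561.
E = (0.561) × (22500/15435.5) = 0.8177…

0.82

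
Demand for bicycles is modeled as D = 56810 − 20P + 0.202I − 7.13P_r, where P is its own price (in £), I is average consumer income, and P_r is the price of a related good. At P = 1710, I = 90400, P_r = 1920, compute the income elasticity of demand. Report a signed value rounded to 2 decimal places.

0.67

At the given values, D = 56810 − 20(1710) + 0.202(90400) − 7.13(1920) = 27181.2.
∂D/∂I = 0.202.
E = (0.202) × (90400/27181.2) = 0.6718…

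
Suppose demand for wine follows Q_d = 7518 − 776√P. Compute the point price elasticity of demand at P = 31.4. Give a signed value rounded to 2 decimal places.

-0.69

dQ_d/dP = −776/(2√P) = -69.2416. At P = 31.4, Q_d = 3169.63.
Ed = (dQ_d/dP)·(P/Q_d) = (-69.2416) × (31.4/3169.63) = -0.6859…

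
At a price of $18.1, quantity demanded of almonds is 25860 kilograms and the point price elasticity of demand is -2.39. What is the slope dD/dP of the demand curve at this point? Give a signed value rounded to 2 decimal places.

Ed = (dD/dP)·(P/D) ⇒ dD/dP = Ed·D/P = (-2.39)·25860/18.1 = -3414.6629…

-3414.66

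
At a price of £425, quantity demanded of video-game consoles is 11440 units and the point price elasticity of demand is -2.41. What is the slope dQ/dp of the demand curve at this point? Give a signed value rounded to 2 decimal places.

Ed = (dQ/dp)·(p/Q) ⇒ dQ/dp = Ed·Q/p = (-2.41)·11440/425 = -64.8715…

-64.87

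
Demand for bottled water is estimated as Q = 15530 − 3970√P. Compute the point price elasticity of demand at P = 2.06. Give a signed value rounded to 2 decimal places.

dQ/dP = −3970/(2√P) = -1383.02. At P = 2.06, Q = 9831.98.
Ed = (dQ/dP)·(P/Q) = (-1383.02) × (2.06/9831.98) = -0.2897…

-0.29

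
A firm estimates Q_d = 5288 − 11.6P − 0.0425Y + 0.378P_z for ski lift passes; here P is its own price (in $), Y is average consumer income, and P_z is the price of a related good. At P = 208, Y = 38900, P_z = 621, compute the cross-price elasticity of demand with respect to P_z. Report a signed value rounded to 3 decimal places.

At the given values, Q_d = 5288 − 11.6(208) − 0.0425(38900) + 0.378(621) = 1456.688.
∂Q_d/∂P_z = 0.378.
E = (0.378) × (621/1456.688) = 0.16114…

0.161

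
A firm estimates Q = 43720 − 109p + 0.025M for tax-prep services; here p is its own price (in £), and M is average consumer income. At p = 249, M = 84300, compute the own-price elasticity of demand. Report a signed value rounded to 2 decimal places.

-1.45

At the given values, Q = 43720 − 109(249) + 0.025(84300) = 18686.5.
∂Q/∂p = −109.
E = (-109) × (249/18686.5) = -1.4524…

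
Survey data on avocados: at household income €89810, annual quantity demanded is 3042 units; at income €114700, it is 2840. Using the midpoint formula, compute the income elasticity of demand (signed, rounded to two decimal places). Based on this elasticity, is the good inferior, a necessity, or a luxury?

-0.28; inferior

%ΔQ = (2840 − 3042)/[( 3042 + 2840)/2] = -202/2941 = -0.068684…
%ΔIncome = (114700 − 89810)/[( 89810 + 114700)/2] = 24890/102255 = 0.243411…
E_income = (-202/2941) / (24890/102255) = -0.2821…
E_income < 0 ⇒ inferior good.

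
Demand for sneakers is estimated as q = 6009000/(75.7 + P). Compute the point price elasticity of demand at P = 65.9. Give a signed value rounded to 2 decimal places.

dq/dP = −6009000/(75.7 + P)² = -299.692. At P = 65.9, q = 42436.4.
Ed = (dq/dP)·(P/q) = (-299.692) × (65.9/42436.4) = -0.4653…

-0.47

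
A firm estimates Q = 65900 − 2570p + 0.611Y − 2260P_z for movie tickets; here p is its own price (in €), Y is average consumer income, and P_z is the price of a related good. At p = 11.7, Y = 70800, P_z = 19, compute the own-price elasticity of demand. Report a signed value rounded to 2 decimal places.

-0.83

At the given values, Q = 65900 − 2570(11.7) + 0.611(70800) − 2260(19) = 36149.8.
∂Q/∂p = −2570.
E = (-2570) × (11.7/36149.8) = -0.8317…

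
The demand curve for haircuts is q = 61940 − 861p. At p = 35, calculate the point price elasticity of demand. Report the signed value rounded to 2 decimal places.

dq/dp = −861. At p = 35, q = 61940 − 861(35) = 31805.
Ed = (dq/dp)·(p/q) = −861 × (35/31805) = -0.9474…

-0.95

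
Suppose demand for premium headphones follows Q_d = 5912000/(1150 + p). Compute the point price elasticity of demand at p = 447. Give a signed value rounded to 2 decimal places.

dQ_d/dp = −5912000/(1150 + p)² = -2.31806. At p = 447, Q_d = 3701.94.
Ed = (dQ_d/dp)·(p/Q_d) = (-2.31806) × (447/3701.94) = -0.2798…

-0.28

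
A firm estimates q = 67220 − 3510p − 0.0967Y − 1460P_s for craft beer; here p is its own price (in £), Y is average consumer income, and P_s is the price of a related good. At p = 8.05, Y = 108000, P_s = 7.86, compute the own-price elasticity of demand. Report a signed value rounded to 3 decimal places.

At the given values, q = 67220 − 3510(8.05) − 0.0967(108000) − 1460(7.86) = 17045.3.
∂q/∂p = −3510.
E = (-3510) × (8.05/17045.3) = -1.65767…

-1.658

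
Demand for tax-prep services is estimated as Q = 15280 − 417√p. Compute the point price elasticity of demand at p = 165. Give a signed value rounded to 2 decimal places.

dQ/dp = −417/(2√p) = -16.2317. At p = 165, Q = 9923.54.
Ed = (dQ/dp)·(p/Q) = (-16.2317) × (165/9923.54) = -0.2698…

-0.27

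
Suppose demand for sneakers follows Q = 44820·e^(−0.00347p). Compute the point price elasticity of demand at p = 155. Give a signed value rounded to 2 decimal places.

dQ/dp = −0.00347·Q = -90.8272. At p = 155, Q = 26175.
Ed = (dQ/dp)·(p/Q) = (-90.8272) × (155/26175) = -0.5378…

-0.54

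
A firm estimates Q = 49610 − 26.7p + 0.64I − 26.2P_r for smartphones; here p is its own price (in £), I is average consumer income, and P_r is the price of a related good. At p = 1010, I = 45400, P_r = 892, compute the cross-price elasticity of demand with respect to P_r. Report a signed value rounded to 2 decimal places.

At the given values, Q = 49610 − 26.7(1010) + 0.64(45400) − 26.2(892) = 28328.6.
∂Q/∂P_r = -26.2.
E = (-26.2) × (892/28328.6) = -0.8249…

-0.82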